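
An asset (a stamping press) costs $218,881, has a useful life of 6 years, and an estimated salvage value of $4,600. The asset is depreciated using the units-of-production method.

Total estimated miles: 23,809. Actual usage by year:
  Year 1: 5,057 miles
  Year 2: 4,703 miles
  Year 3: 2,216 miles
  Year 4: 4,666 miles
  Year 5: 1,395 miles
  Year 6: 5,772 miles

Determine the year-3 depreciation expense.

Depreciable base = $218,881 − $4,600 = $214,281.
Rate = $214,281 / 23,809 miles = $9 per mile.
Year 1: 5,057 × $9 = $45,513. Book value $173,368.
Year 2: 4,703 × $9 = $42,327. Book value $131,041.
Year 3: 2,216 × $9 = $19,944. Book value $111,097.

$19,944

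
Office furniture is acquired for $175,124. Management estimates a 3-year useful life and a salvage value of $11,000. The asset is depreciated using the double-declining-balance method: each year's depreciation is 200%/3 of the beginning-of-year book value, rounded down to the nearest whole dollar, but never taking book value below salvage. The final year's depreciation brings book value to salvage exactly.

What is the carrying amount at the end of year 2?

Depreciable base = $175,124 − $11,000 = $164,124.
Year 1: ⌊$175,124 × 200%/3⌋ = $116,749. Book value $58,375.
Year 2: ⌊$58,375 × 200%/3⌋ = $38,916. Book value $19,459.

$19,459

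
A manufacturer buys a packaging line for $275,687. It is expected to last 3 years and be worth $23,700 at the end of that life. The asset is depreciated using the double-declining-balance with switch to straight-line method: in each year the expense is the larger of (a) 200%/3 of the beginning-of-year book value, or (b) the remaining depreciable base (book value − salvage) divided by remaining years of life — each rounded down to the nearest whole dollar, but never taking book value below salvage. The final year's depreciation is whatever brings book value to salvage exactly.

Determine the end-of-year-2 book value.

$30,632

Depreciable base = $275,687 − $23,700 = $251,987.
Year 1: DB = ⌊$275,687 × 200%/3⌋ = $183,791; SL = ⌊$251,987/3⌋ = $83,995 → take DB $183,791. Book value $91,896.
Year 2: DB = ⌊$91,896 × 200%/3⌋ = $61,264; SL = ⌊$68,196/2⌋ = $34,098 → take DB $61,264. Book value $30,632.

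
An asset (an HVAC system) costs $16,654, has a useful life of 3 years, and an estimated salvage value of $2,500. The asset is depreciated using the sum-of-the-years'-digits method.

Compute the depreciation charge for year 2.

$4,718

Depreciable base = $16,654 − $2,500 = $14,154.
Sum of the years' digits = 3+2+1 = 6.
Year 1: $14,154 × 3/6 = $7,077. Book value $9,577.
Year 2: $14,154 × 2/6 = $4,718. Book value $4,859.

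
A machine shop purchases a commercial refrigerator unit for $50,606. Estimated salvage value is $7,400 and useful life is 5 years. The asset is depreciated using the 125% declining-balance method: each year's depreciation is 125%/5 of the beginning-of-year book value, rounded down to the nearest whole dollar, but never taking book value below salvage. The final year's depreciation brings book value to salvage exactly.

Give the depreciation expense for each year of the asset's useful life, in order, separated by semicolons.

Depreciable base = $50,606 − $7,400 = $43,206.
Year 1: ⌊$50,606 × 125%/5⌋ = $12,651. Book value $37,955.
Year 2: ⌊$37,955 × 125%/5⌋ = $9,488. Book value $28,467.
Year 3: ⌊$28,467 × 125%/5⌋ = $7,116. Book value $21,351.
Year 4: ⌊$21,351 × 125%/5⌋ = $5,337. Book value $16,014.
Year 5 (final): $16,014 − $7,400 = $8,614. Book value $7,400.

$12,651; $9,488; $7,116; $5,337; $8,614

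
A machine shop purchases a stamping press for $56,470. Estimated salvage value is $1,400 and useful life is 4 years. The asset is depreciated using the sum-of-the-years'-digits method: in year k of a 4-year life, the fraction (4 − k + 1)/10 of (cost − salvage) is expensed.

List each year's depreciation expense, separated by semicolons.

$22,028; $16,521; $11,014; $5,507

Depreciable base = $56,470 − $1,400 = $55,070.
Sum of the years' digits = 4+3+2+1 = 10.
Year 1: $55,070 × 4/10 = $22,028. Book value $34,442.
Year 2: $55,070 × 3/10 = $16,521. Book value $17,921.
Year 3: $55,070 × 2/10 = $11,014. Book value $6,907.
Year 4: $55,070 × 1/10 = $5,507. Book value $1,400.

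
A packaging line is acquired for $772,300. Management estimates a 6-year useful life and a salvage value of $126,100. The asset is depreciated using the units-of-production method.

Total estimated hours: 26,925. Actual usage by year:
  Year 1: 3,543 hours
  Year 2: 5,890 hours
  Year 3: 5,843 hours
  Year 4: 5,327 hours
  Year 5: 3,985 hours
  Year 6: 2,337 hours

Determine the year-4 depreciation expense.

$127,848

Depreciable base = $772,300 − $126,100 = $646,200.
Rate = $646,200 / 26,925 hours = $24 per hour.
Year 1: 3,543 × $24 = $85,032. Book value $687,268.
Year 2: 5,890 × $24 = $141,360. Book value $545,908.
Year 3: 5,843 × $24 = $140,232. Book value $405,676.
Year 4: 5,327 × $24 = $127,848. Book value $277,828.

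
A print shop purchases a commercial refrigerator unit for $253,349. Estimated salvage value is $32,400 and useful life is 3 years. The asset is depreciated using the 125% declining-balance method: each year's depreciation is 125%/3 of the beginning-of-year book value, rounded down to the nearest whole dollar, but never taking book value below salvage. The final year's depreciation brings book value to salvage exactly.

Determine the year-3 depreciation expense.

Depreciable base = $253,349 − $32,400 = $220,949.
Year 1: ⌊$253,349 × 125%/3⌋ = $105,562. Book value $147,787.
Year 2: ⌊$147,787 × 125%/3⌋ = $61,577. Book value $86,210.
Year 3 (final): $86,210 − $32,400 = $53,810. Book value $32,400.

$53,810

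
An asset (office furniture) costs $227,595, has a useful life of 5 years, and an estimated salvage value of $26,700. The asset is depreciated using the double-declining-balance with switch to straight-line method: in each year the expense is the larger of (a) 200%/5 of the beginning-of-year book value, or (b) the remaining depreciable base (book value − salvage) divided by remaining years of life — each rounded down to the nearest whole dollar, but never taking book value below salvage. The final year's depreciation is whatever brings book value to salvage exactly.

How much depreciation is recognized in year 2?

$54,622

Depreciable base = $227,595 − $26,700 = $200,895.
Year 1: DB = ⌊$227,595 × 200%/5⌋ = $91,038; SL = ⌊$200,895/5⌋ = $40,179 → take DB $91,038. Book value $136,557.
Year 2: DB = ⌊$136,557 × 200%/5⌋ = $54,622; SL = ⌊$109,857/4⌋ = $27,464 → take DB $54,622. Book value $81,935.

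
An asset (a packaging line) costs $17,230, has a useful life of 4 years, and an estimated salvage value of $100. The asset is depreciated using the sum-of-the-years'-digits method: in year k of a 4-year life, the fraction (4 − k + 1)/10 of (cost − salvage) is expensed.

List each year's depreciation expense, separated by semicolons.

Depreciable base = $17,230 − $100 = $17,130.
Sum of the years' digits = 4+3+2+1 = 10.
Year 1: $17,130 × 4/10 = $6,852. Book value $10,378.
Year 2: $17,130 × 3/10 = $5,139. Book value $5,239.
Year 3: $17,130 × 2/10 = $3,426. Book value $1,813.
Year 4: $17,130 × 1/10 = $1,713. Book value $100.

$6,852; $5,139; $3,426; $1,713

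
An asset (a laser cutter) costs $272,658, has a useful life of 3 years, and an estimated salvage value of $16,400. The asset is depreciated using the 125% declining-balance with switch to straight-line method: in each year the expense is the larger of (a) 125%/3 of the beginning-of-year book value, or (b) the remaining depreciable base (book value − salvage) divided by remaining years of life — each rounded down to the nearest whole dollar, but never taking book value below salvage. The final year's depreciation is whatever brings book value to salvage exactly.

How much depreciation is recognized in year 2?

$71,325

Depreciable base = $272,658 − $16,400 = $256,258.
Year 1: DB = ⌊$272,658 × 125%/3⌋ = $113,607; SL = ⌊$256,258/3⌋ = $85,419 → take DB $113,607. Book value $159,051.
Year 2: DB = ⌊$159,051 × 125%/3⌋ = $66,271; SL = ⌊$142,651/2⌋ = $71,325 → take SL $71,325. Book value $87,726.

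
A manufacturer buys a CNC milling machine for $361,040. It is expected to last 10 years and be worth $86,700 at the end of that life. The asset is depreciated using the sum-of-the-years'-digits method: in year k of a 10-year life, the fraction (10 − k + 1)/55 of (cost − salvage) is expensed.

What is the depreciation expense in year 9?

Depreciable base = $361,040 − $86,700 = $274,340.
Sum of the years' digits = 10+9+8+7+6+5+4+3+2+1 = 55.
Year 1: $274,340 × 10/55 = $49,880. Book value $311,160.
Year 2: $274,340 × 9/55 = $44,892. Book value $266,268.
Year 3: $274,340 × 8/55 = $39,904. Book value $226,364.
Year 4: $274,340 × 7/55 = $34,916. Book value $191,448.
Year 5: $274,340 × 6/55 = $29,928. Book value $161,520.
Year 6: $274,340 × 5/55 = $24,940. Book value $136,580.
Year 7: $274,340 × 4/55 = $19,952. Book value $116,628.
Year 8: $274,340 × 3/55 = $14,964. Book value $101,664.
Year 9: $274,340 × 2/55 = $9,976. Book value $91,688.

$9,976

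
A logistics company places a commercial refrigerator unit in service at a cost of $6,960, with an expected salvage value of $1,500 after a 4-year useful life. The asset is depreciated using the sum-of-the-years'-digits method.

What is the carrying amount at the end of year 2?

$3,138

Depreciable base = $6,960 − $1,500 = $5,460.
Sum of the years' digits = 4+3+2+1 = 10.
Year 1: $5,460 × 4/10 = $2,184. Book value $4,776.
Year 2: $5,460 × 3/10 = $1,638. Book value $3,138.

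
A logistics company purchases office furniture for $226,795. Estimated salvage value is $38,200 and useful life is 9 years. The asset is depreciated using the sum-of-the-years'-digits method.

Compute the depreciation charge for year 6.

$16,764

Depreciable base = $226,795 − $38,200 = $188,595.
Sum of the years' digits = 9+8+7+6+5+4+3+2+1 = 45.
Year 1: $188,595 × 9/45 = $37,719. Book value $189,076.
Year 2: $188,595 × 8/45 = $33,528. Book value $155,548.
Year 3: $188,595 × 7/45 = $29,337. Book value $126,211.
Year 4: $188,595 × 6/45 = $25,146. Book value $101,065.
Year 5: $188,595 × 5/45 = $20,955. Book value $80,110.
Year 6: $188,595 × 4/45 = $16,764. Book value $63,346.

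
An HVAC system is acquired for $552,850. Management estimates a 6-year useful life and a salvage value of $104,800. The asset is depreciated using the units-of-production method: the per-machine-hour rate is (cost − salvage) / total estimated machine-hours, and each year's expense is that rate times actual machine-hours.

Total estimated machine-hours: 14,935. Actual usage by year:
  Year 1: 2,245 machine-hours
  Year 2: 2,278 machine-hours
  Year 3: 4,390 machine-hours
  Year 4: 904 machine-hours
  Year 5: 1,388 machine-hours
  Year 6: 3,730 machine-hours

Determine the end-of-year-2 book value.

$417,160

Depreciable base = $552,850 − $104,800 = $448,050.
Rate = $448,050 / 14,935 machine-hours = $30 per machine-hour.
Year 1: 2,245 × $30 = $67,350. Book value $485,500.
Year 2: 2,278 × $30 = $68,340. Book value $417,160.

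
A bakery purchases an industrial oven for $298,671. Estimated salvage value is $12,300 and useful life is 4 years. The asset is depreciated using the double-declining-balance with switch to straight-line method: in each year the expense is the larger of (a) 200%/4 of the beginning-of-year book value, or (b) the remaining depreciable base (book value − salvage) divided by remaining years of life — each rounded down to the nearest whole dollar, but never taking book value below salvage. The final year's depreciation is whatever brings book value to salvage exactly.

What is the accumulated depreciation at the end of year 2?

Depreciable base = $298,671 − $12,300 = $286,371.
Year 1: DB = ⌊$298,671 × 200%/4⌋ = $149,335; SL = ⌊$286,371/4⌋ = $71,592 → take DB $149,335. Book value $149,336.
Year 2: DB = ⌊$149,336 × 200%/4⌋ = $74,668; SL = ⌊$137,036/3⌋ = $45,678 → take DB $74,668. Book value $74,668.
Accumulated through year 2 = $298,671 − $74,668 = $224,003.

$224,003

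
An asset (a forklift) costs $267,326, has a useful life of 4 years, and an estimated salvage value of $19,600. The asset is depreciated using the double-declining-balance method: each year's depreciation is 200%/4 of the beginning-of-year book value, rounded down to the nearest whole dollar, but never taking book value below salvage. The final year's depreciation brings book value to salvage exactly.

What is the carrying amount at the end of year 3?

$33,416

Depreciable base = $267,326 − $19,600 = $247,726.
Year 1: ⌊$267,326 × 200%/4⌋ = $133,663. Book value $133,663.
Year 2: ⌊$133,663 × 200%/4⌋ = $66,831. Book value $66,832.
Year 3: ⌊$66,832 × 200%/4⌋ = $33,416. Book value $33,416.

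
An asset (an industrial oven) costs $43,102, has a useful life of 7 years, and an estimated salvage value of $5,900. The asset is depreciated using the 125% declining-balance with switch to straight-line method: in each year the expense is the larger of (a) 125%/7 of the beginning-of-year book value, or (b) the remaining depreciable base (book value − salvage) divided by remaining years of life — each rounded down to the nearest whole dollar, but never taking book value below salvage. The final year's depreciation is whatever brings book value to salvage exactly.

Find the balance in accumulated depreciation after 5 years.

$28,206

Depreciable base = $43,102 − $5,900 = $37,202.
Year 1: DB = ⌊$43,102 × 125%/7⌋ = $7,696; SL = ⌊$37,202/7⌋ = $5,314 → take DB $7,696. Book value $35,406.
Year 2: DB = ⌊$35,406 × 125%/7⌋ = $6,322; SL = ⌊$29,506/6⌋ = $4,917 → take DB $6,322. Book value $29,084.
Year 3: DB = ⌊$29,084 × 125%/7⌋ = $5,193; SL = ⌊$23,184/5⌋ = $4,636 → take DB $5,193. Book value $23,891.
Year 4: DB = ⌊$23,891 × 125%/7⌋ = $4,266; SL = ⌊$17,991/4⌋ = $4,497 → take SL $4,497. Book value $19,394.
Year 5: DB = ⌊$19,394 × 125%/7⌋ = $3,463; SL = ⌊$13,494/3⌋ = $4,498 → take SL $4,498. Book value $14,896.
Accumulated through year 5 = $43,102 − $14,896 = $28,206.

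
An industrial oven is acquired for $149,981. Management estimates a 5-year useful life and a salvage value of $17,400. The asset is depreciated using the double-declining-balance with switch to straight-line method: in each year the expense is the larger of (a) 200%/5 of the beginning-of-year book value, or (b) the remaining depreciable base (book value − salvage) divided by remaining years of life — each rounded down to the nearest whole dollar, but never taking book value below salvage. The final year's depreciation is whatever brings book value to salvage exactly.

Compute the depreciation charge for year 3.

$21,597

Depreciable base = $149,981 − $17,400 = $132,581.
Year 1: DB = ⌊$149,981 × 200%/5⌋ = $59,992; SL = ⌊$132,581/5⌋ = $26,516 → take DB $59,992. Book value $89,989.
Year 2: DB = ⌊$89,989 × 200%/5⌋ = $35,995; SL = ⌊$72,589/4⌋ = $18,147 → take DB $35,995. Book value $53,994.
Year 3: DB = ⌊$53,994 × 200%/5⌋ = $21,597; SL = ⌊$36,594/3⌋ = $12,198 → take DB $21,597. Book value $32,397.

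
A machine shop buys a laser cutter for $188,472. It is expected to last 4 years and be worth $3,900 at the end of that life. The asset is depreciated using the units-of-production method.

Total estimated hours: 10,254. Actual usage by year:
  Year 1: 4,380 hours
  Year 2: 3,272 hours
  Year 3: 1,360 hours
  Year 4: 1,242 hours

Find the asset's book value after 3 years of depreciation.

Depreciable base = $188,472 − $3,900 = $184,572.
Rate = $184,572 / 10,254 hours = $18 per hour.
Year 1: 4,380 × $18 = $78,840. Book value $109,632.
Year 2: 3,272 × $18 = $58,896. Book value $50,736.
Year 3: 1,360 × $18 = $24,480. Book value $26,256.

$26,256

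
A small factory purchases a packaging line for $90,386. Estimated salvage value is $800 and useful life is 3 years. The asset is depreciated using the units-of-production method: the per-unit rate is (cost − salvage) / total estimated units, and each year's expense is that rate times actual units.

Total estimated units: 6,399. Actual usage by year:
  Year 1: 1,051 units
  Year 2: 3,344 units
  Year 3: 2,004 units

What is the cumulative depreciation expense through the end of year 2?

Depreciable base = $90,386 − $800 = $89,586.
Rate = $89,586 / 6,399 units = $14 per unit.
Year 1: 1,051 × $14 = $14,714. Book value $75,672.
Year 2: 3,344 × $14 = $46,816. Book value $28,856.
Accumulated through year 2 = $90,386 − $28,856 = $61,530.

$61,530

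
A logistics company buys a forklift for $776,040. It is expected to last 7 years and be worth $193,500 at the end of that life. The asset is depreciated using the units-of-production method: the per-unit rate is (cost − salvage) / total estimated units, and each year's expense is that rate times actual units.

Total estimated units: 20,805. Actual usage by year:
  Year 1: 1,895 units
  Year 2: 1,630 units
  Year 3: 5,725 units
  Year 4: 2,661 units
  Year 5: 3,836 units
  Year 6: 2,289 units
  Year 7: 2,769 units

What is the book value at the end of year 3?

$517,040

Depreciable base = $776,040 − $193,500 = $582,540.
Rate = $582,540 / 20,805 units = $28 per unit.
Year 1: 1,895 × $28 = $53,060. Book value $722,980.
Year 2: 1,630 × $28 = $45,640. Book value $677,340.
Year 3: 5,725 × $28 = $160,300. Book value $517,040.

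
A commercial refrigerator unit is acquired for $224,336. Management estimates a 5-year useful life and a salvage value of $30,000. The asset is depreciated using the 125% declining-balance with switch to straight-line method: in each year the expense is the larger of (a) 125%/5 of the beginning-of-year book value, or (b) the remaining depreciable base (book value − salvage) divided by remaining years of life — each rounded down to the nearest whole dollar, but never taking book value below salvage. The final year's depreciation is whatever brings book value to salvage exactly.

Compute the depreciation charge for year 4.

$32,063

Depreciable base = $224,336 − $30,000 = $194,336.
Year 1: DB = ⌊$224,336 × 125%/5⌋ = $56,084; SL = ⌊$194,336/5⌋ = $38,867 → take DB $56,084. Book value $168,252.
Year 2: DB = ⌊$168,252 × 125%/5⌋ = $42,063; SL = ⌊$138,252/4⌋ = $34,563 → take DB $42,063. Book value $126,189.
Year 3: DB = ⌊$126,189 × 125%/5⌋ = $31,547; SL = ⌊$96,189/3⌋ = $32,063 → take SL $32,063. Book value $94,126.
Year 4: DB = ⌊$94,126 × 125%/5⌋ = $23,531; SL = ⌊$64,126/2⌋ = $32,063 → take SL $32,063. Book value $62,063.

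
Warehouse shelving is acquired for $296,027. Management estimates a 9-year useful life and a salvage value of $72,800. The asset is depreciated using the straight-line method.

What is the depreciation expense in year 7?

$24,803

Depreciable base = $296,027 − $72,800 = $223,227.
Annual expense = $223,227 / 9 = $24,803.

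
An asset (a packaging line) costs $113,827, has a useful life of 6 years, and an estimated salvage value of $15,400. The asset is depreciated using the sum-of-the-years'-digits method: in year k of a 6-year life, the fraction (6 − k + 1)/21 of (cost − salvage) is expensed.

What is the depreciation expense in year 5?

$9,374

Depreciable base = $113,827 − $15,400 = $98,427.
Sum of the years' digits = 6+5+4+3+2+1 = 21.
Year 1: $98,427 × 6/21 = $28,122. Book value $85,705.
Year 2: $98,427 × 5/21 = $23,435. Book value $62,270.
Year 3: $98,427 × 4/21 = $18,748. Book value $43,522.
Year 4: $98,427 × 3/21 = $14,061. Book value $29,461.
Year 5: $98,427 × 2/21 = $9,374. Book value $20,087.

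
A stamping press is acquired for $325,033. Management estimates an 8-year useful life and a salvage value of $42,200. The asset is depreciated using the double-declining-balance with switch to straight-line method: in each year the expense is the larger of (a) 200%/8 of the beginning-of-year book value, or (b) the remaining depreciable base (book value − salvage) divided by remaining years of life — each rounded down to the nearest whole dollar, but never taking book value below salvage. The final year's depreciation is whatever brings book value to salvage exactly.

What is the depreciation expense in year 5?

Depreciable base = $325,033 − $42,200 = $282,833.
Year 1: DB = ⌊$325,033 × 200%/8⌋ = $81,258; SL = ⌊$282,833/8⌋ = $35,354 → take DB $81,258. Book value $243,775.
Year 2: DB = ⌊$243,775 × 200%/8⌋ = $60,943; SL = ⌊$201,575/7⌋ = $28,796 → take DB $60,943. Book value $182,832.
Year 3: DB = ⌊$182,832 × 200%/8⌋ = $45,708; SL = ⌊$140,632/6⌋ = $23,438 → take DB $45,708. Book value $137,124.
Year 4: DB = ⌊$137,124 × 200%/8⌋ = $34,281; SL = ⌊$94,924/5⌋ = $18,984 → take DB $34,281. Book value $102,843.
Year 5: DB = ⌊$102,843 × 200%/8⌋ = $25,710; SL = ⌊$60,643/4⌋ = $15,160 → take DB $25,710. Book value $77,133.

$25,710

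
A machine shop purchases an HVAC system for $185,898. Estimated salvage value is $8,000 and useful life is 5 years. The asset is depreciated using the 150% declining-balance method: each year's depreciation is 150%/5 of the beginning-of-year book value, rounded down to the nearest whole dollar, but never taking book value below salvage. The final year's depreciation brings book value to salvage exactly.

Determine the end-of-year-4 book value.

Depreciable base = $185,898 − $8,000 = $177,898.
Year 1: ⌊$185,898 × 150%/5⌋ = $55,769. Book value $130,129.
Year 2: ⌊$130,129 × 150%/5⌋ = $39,038. Book value $91,091.
Year 3: ⌊$91,091 × 150%/5⌋ = $27,327. Book value $63,764.
Year 4: ⌊$63,764 × 150%/5⌋ = $19,129. Book value $44,635.

$44,635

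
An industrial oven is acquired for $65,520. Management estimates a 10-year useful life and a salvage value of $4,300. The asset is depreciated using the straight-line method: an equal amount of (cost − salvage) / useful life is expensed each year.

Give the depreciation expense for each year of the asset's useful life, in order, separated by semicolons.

$6,122; $6,122; $6,122; $6,122; $6,122; $6,122; $6,122; $6,122; $6,122; $6,122

Depreciable base = $65,520 − $4,300 = $61,220.
Annual expense = $61,220 / 10 = $6,122.
End of year 1: book value $59,398.
End of year 2: book value $53,276.
End of year 3: book value $47,154.
End of year 4: book value $41,032.
End of year 5: book value $34,910.
End of year 6: book value $28,788.
End of year 7: book value $22,666.
End of year 8: book value $16,544.
End of year 9: book value $10,422.
End of year 10: book value $4,300.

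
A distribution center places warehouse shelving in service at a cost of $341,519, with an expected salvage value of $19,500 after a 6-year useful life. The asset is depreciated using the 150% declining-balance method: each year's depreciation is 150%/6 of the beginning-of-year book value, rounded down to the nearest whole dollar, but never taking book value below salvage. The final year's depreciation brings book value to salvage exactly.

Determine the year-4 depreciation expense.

$36,019

Depreciable base = $341,519 − $19,500 = $322,019.
Year 1: ⌊$341,519 × 150%/6⌋ = $85,379. Book value $256,140.
Year 2: ⌊$256,140 × 150%/6⌋ = $64,035. Book value $192,105.
Year 3: ⌊$192,105 × 150%/6⌋ = $48,026. Book value $144,079.
Year 4: ⌊$144,079 × 150%/6⌋ = $36,019. Book value $108,060.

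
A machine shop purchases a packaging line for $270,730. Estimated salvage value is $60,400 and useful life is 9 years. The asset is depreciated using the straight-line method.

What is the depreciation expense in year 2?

$23,370

Depreciable base = $270,730 − $60,400 = $210,330.
Annual expense = $210,330 / 9 = $23,370.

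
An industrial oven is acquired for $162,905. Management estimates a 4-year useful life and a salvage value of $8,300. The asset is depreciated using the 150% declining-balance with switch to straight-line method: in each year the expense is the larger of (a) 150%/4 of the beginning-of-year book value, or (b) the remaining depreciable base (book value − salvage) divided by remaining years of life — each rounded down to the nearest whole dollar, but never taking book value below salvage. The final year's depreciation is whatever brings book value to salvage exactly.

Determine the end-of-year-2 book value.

Depreciable base = $162,905 − $8,300 = $154,605.
Year 1: DB = ⌊$162,905 × 150%/4⌋ = $61,089; SL = ⌊$154,605/4⌋ = $38,651 → take DB $61,089. Book value $101,816.
Year 2: DB = ⌊$101,816 × 150%/4⌋ = $38,181; SL = ⌊$93,516/3⌋ = $31,172 → take DB $38,181. Book value $63,635.

$63,635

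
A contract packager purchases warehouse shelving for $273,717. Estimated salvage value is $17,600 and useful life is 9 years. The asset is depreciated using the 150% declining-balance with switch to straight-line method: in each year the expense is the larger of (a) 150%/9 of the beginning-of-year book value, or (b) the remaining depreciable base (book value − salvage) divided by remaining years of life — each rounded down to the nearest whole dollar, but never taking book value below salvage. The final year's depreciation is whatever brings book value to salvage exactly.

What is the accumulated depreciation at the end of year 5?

Depreciable base = $273,717 − $17,600 = $256,117.
Year 1: DB = ⌊$273,717 × 150%/9⌋ = $45,619; SL = ⌊$256,117/9⌋ = $28,457 → take DB $45,619. Book value $228,098.
Year 2: DB = ⌊$228,098 × 150%/9⌋ = $38,016; SL = ⌊$210,498/8⌋ = $26,312 → take DB $38,016. Book value $190,082.
Year 3: DB = ⌊$190,082 × 150%/9⌋ = $31,680; SL = ⌊$172,482/7⌋ = $24,640 → take DB $31,680. Book value $158,402.
Year 4: DB = ⌊$158,402 × 150%/9⌋ = $26,400; SL = ⌊$140,802/6⌋ = $23,467 → take DB $26,400. Book value $132,002.
Year 5: DB = ⌊$132,002 × 150%/9⌋ = $22,000; SL = ⌊$114,402/5⌋ = $22,880 → take SL $22,880. Book value $109,122.
Accumulated through year 5 = $273,717 − $109,122 = $164,595.

$164,595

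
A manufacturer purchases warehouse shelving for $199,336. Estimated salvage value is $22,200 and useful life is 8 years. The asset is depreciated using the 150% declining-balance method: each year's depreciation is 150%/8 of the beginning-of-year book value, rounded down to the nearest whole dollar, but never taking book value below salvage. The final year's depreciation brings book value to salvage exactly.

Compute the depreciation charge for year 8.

Depreciable base = $199,336 − $22,200 = $177,136.
Year 1: ⌊$199,336 × 150%/8⌋ = $37,375. Book value $161,961.
Year 2: ⌊$161,961 × 150%/8⌋ = $30,367. Book value $131,594.
Year 3: ⌊$131,594 × 150%/8⌋ = $24,673. Book value $106,921.
Year 4: ⌊$106,921 × 150%/8⌋ = $20,047. Book value $86,874.
Year 5: ⌊$86,874 × 150%/8⌋ = $16,288. Book value $70,586.
Year 6: ⌊$70,586 × 150%/8⌋ = $13,234. Book value $57,352.
Year 7: ⌊$57,352 × 150%/8⌋ = $10,753. Book value $46,599.
Year 8 (final): $46,599 − $22,200 = $24,399. Book value $22,200.

$24,399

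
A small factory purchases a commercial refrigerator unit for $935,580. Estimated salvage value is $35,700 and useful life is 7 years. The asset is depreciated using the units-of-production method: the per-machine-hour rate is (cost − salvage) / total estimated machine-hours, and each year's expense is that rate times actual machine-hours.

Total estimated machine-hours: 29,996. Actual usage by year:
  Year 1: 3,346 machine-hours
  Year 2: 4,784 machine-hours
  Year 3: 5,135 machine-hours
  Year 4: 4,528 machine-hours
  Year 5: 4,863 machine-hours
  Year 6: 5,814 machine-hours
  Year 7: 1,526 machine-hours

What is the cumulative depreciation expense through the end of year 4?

Depreciable base = $935,580 − $35,700 = $899,880.
Rate = $899,880 / 29,996 machine-hours = $30 per machine-hour.
Year 1: 3,346 × $30 = $100,380. Book value $835,200.
Year 2: 4,784 × $30 = $143,520. Book value $691,680.
Year 3: 5,135 × $30 = $154,050. Book value $537,630.
Year 4: 4,528 × $30 = $135,840. Book value $401,790.
Accumulated through year 4 = $935,580 − $401,790 = $533,790.

$533,790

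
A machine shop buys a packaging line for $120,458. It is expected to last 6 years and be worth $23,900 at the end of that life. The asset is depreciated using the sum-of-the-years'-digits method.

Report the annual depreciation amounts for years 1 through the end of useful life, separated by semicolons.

Depreciable base = $120,458 − $23,900 = $96,558.
Sum of the years' digits = 6+5+4+3+2+1 = 21.
Year 1: $96,558 × 6/21 = $27,588. Book value $92,870.
Year 2: $96,558 × 5/21 = $22,990. Book value $69,880.
Year 3: $96,558 × 4/21 = $18,392. Book value $51,488.
Year 4: $96,558 × 3/21 = $13,794. Book value $37,694.
Year 5: $96,558 × 2/21 = $9,196. Book value $28,498.
Year 6: $96,558 × 1/21 = $4,598. Book value $23,900.

$27,588; $22,990; $18,392; $13,794; $9,196; $4,598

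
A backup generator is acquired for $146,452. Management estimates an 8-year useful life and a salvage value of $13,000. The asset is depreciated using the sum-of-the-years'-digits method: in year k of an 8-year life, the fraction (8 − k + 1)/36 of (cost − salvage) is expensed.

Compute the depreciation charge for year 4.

$18,535

Depreciable base = $146,452 − $13,000 = $133,452.
Sum of the years' digits = 8+7+6+5+4+3+2+1 = 36.
Year 1: $133,452 × 8/36 = $29,656. Book value $116,796.
Year 2: $133,452 × 7/36 = $25,949. Book value $90,847.
Year 3: $133,452 × 6/36 = $22,242. Book value $68,605.
Year 4: $133,452 × 5/36 = $18,535. Book value $50,070.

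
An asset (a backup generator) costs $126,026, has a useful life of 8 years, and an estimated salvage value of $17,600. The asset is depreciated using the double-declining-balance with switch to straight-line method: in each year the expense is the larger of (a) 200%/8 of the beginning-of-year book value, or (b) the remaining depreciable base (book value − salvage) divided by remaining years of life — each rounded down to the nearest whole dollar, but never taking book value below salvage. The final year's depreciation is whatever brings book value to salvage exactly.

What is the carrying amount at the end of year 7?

Depreciable base = $126,026 − $17,600 = $108,426.
Year 1: DB = ⌊$126,026 × 200%/8⌋ = $31,506; SL = ⌊$108,426/8⌋ = $13,553 → take DB $31,506. Book value $94,520.
Year 2: DB = ⌊$94,520 × 200%/8⌋ = $23,630; SL = ⌊$76,920/7⌋ = $10,988 → take DB $23,630. Book value $70,890.
Year 3: DB = ⌊$70,890 × 200%/8⌋ = $17,722; SL = ⌊$53,290/6⌋ = $8,881 → take DB $17,722. Book value $53,168.
Year 4: DB = ⌊$53,168 × 200%/8⌋ = $13,292; SL = ⌊$35,568/5⌋ = $7,113 → take DB $13,292. Book value $39,876.
Year 5: DB = ⌊$39,876 × 200%/8⌋ = $9,969; SL = ⌊$22,276/4⌋ = $5,569 → take DB $9,969. Book value $29,907.
Year 6: DB = ⌊$29,907 × 200%/8⌋ = $7,476; SL = ⌊$12,307/3⌋ = $4,102 → take DB $7,476. Book value $22,431.
Year 7: DB = ⌊$22,431 × 200%/8⌋ = $5,607; SL = ⌊$4,831/2⌋ = $2,415 → take DB $5,607, capped at $4,831. Book value $17,600.

$17,600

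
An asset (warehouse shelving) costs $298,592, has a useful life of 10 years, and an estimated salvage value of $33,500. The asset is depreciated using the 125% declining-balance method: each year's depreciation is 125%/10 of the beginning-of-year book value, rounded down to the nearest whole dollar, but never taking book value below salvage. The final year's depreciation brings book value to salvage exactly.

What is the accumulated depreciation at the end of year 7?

$181,335

Depreciable base = $298,592 − $33,500 = $265,092.
Year 1: ⌊$298,592 × 125%/10⌋ = $37,324. Book value $261,268.
Year 2: ⌊$261,268 × 125%/10⌋ = $32,658. Book value $228,610.
Year 3: ⌊$228,610 × 125%/10⌋ = $28,576. Book value $200,034.
Year 4: ⌊$200,034 × 125%/10⌋ = $25,004. Book value $175,030.
Year 5: ⌊$175,030 × 125%/10⌋ = $21,878. Book value $153,152.
Year 6: ⌊$153,152 × 125%/10⌋ = $19,144. Book value $134,008.
Year 7: ⌊$134,008 × 125%/10⌋ = $16,751. Book value $117,257.
Accumulated through year 7 = $298,592 − $117,257 = $181,335.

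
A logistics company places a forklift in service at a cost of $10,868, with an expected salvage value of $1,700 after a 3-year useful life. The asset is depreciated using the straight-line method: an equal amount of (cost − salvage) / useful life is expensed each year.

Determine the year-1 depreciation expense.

Depreciable base = $10,868 − $1,700 = $9,168.
Annual expense = $9,168 / 3 = $3,056.

$3,056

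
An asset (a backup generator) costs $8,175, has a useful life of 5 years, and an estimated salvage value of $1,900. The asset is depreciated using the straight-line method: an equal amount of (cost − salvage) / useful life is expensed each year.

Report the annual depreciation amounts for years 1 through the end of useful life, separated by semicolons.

$1,255; $1,255; $1,255; $1,255; $1,255

Depreciable base = $8,175 − $1,900 = $6,275.
Annual expense = $6,275 / 5 = $1,255.
End of year 1: book value $6,920.
End of year 2: book value $5,665.
End of year 3: book value $4,410.
End of year 4: book value $3,155.
End of year 5: book value $1,900.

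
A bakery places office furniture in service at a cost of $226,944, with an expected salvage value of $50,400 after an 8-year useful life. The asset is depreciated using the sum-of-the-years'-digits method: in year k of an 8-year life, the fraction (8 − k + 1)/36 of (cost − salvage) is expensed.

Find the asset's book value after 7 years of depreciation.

Depreciable base = $226,944 − $50,400 = $176,544.
Sum of the years' digits = 8+7+6+5+4+3+2+1 = 36.
Year 1: $176,544 × 8/36 = $39,232. Book value $187,712.
Year 2: $176,544 × 7/36 = $34,328. Book value $153,384.
Year 3: $176,544 × 6/36 = $29,424. Book value $123,960.
Year 4: $176,544 × 5/36 = $24,520. Book value $99,440.
Year 5: $176,544 × 4/36 = $19,616. Book value $79,824.
Year 6: $176,544 × 3/36 = $14,712. Book value $65,112.
Year 7: $176,544 × 2/36 = $9,808. Book value $55,304.

$55,304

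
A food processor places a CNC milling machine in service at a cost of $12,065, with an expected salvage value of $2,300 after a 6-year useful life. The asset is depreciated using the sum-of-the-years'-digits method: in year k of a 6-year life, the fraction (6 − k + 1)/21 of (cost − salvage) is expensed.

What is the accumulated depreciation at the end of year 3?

$6,975

Depreciable base = $12,065 − $2,300 = $9,765.
Sum of the years' digits = 6+5+4+3+2+1 = 21.
Year 1: $9,765 × 6/21 = $2,790. Book value $9,275.
Year 2: $9,765 × 5/21 = $2,325. Book value $6,950.
Year 3: $9,765 × 4/21 = $1,860. Book value $5,090.
Accumulated through year 3 = $12,065 − $5,090 = $6,975.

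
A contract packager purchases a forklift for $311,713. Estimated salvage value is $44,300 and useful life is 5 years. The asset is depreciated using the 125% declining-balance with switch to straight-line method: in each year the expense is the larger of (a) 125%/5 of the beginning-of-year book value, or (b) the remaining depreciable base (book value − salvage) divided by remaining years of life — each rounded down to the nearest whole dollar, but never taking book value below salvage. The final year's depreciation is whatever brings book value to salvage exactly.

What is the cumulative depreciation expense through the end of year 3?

Depreciable base = $311,713 − $44,300 = $267,413.
Year 1: DB = ⌊$311,713 × 125%/5⌋ = $77,928; SL = ⌊$267,413/5⌋ = $53,482 → take DB $77,928. Book value $233,785.
Year 2: DB = ⌊$233,785 × 125%/5⌋ = $58,446; SL = ⌊$189,485/4⌋ = $47,371 → take DB $58,446. Book value $175,339.
Year 3: DB = ⌊$175,339 × 125%/5⌋ = $43,834; SL = ⌊$131,039/3⌋ = $43,679 → take DB $43,834. Book value $131,505.
Accumulated through year 3 = $311,713 − $131,505 = $180,208.

$180,208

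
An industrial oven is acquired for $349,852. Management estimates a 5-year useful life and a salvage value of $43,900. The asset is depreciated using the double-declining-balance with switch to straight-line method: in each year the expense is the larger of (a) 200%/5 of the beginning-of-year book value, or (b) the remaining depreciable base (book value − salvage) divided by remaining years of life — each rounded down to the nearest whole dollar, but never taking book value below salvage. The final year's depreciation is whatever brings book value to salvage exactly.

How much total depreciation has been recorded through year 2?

$223,904

Depreciable base = $349,852 − $43,900 = $305,952.
Year 1: DB = ⌊$349,852 × 200%/5⌋ = $139,940; SL = ⌊$305,952/5⌋ = $61,190 → take DB $139,940. Book value $209,912.
Year 2: DB = ⌊$209,912 × 200%/5⌋ = $83,964; SL = ⌊$166,012/4⌋ = $41,503 → take DB $83,964. Book value $125,948.
Accumulated through year 2 = $349,852 − $125,948 = $223,904.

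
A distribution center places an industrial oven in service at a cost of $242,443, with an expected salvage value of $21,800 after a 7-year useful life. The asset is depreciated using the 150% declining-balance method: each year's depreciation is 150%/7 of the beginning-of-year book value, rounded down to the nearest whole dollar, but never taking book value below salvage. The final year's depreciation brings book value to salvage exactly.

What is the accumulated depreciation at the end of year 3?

Depreciable base = $242,443 − $21,800 = $220,643.
Year 1: ⌊$242,443 × 150%/7⌋ = $51,952. Book value $190,491.
Year 2: ⌊$190,491 × 150%/7⌋ = $40,819. Book value $149,672.
Year 3: ⌊$149,672 × 150%/7⌋ = $32,072. Book value $117,600.
Accumulated through year 3 = $242,443 − $117,600 = $124,843.

$124,843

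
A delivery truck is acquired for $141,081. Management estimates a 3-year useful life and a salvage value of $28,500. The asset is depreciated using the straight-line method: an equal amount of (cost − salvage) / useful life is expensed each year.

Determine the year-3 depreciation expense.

$37,527

Depreciable base = $141,081 − $28,500 = $112,581.
Annual expense = $112,581 / 3 = $37,527.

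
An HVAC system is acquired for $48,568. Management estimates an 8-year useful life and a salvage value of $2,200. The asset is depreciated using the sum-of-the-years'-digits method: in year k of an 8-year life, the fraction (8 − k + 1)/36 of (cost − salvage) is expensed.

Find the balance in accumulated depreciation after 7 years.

Depreciable base = $48,568 − $2,200 = $46,368.
Sum of the years' digits = 8+7+6+5+4+3+2+1 = 36.
Year 1: $46,368 × 8/36 = $10,304. Book value $38,264.
Year 2: $46,368 × 7/36 = $9,016. Book value $29,248.
Year 3: $46,368 × 6/36 = $7,728. Book value $21,520.
Year 4: $46,368 × 5/36 = $6,440. Book value $15,080.
Year 5: $46,368 × 4/36 = $5,152. Book value $9,928.
Year 6: $46,368 × 3/36 = $3,864. Book value $6,064.
Year 7: $46,368 × 2/36 = $2,576. Book value $3,488.
Accumulated through year 7 = $48,568 − $3,488 = $45,080.

$45,080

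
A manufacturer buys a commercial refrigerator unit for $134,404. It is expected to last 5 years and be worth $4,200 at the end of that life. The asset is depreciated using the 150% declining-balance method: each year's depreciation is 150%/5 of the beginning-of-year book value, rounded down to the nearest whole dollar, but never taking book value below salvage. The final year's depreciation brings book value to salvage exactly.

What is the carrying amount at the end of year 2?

$65,859

Depreciable base = $134,404 − $4,200 = $130,204.
Year 1: ⌊$134,404 × 150%/5⌋ = $40,321. Book value $94,083.
Year 2: ⌊$94,083 × 150%/5⌋ = $28,224. Book value $65,859.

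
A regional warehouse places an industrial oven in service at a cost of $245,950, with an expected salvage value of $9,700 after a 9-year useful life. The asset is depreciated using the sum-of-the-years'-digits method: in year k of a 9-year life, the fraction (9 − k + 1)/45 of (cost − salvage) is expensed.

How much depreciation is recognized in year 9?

$5,250

Depreciable base = $245,950 − $9,700 = $236,250.
Sum of the years' digits = 9+8+7+6+5+4+3+2+1 = 45.
Year 1: $236,250 × 9/45 = $47,250. Book value $198,700.
Year 2: $236,250 × 8/45 = $42,000. Book value $156,700.
Year 3: $236,250 × 7/45 = $36,750. Book value $119,950.
Year 4: $236,250 × 6/45 = $31,500. Book value $88,450.
Year 5: $236,250 × 5/45 = $26,250. Book value $62,200.
Year 6: $236,250 × 4/45 = $21,000. Book value $41,200.
Year 7: $236,250 × 3/45 = $15,750. Book value $25,450.
Year 8: $236,250 × 2/45 = $10,500. Book value $14,950.
Year 9: $236,250 × 1/45 = $5,250. Book value $9,700.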